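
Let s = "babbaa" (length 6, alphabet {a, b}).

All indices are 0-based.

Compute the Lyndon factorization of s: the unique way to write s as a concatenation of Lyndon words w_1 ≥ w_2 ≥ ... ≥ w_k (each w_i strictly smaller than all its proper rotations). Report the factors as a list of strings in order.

emit factor 1: 'b' (i=0, period=1)
emit factor 2: 'abb' (i=1, period=3)
emit factor 3: 'a' (i=4, period=1)
emit factor 4: 'a' (i=5, period=1)

["b", "abb", "a", "a"]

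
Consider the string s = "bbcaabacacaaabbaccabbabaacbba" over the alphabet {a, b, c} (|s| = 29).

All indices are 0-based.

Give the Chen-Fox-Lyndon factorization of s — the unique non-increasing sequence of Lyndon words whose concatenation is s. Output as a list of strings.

emit factor 1: 'bbc' (i=0, period=3)
emit factor 2: 'aabacac' (i=3, period=7)
emit factor 3: 'aaabbaccabbabaacbb' (i=10, period=18)
emit factor 4: 'a' (i=28, period=1)

["bbc", "aabacac", "aaabbaccabbabaacbb", "a"]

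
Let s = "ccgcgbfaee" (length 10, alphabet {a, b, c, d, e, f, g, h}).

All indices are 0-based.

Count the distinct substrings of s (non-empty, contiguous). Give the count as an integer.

50

rank→(start, suffix):
  0 → (7, 'aee')
  1 → (5, 'bfaee')
  2 → (0, 'ccgcgbfaee')
  3 → (3, 'cgbfaee')
  4 → (1, 'cgcgbfaee')
  5 → (9, 'e')
  6 → (8, 'ee')
  7 → (6, 'faee')
  8 → (4, 'gbfaee')
  9 → (2, 'gcgbfaee')

SA = [7, 5, 0, 3, 1, 9, 8, 6, 4, 2]
i: (SA[i-1],SA[i]) lcp shared
  1: (7,5) 0 ''
  2: (5,0) 0 ''
  3: (0,3) 1 'c'
  4: (3,1) 2 'cg'
  5: (1,9) 0 ''
  6: (9,8) 1 'e'
  7: (8,6) 0 ''
  8: (6,4) 0 ''
  9: (4,2) 1 'g'

n(n+1)/2 = 10·11/2 = 55
Σ LCP = 0 + 0 + 0 + 1 + 2 + 0 + 1 + 0 + 0 + 1 = 5
distinct = 55 − 5 = 50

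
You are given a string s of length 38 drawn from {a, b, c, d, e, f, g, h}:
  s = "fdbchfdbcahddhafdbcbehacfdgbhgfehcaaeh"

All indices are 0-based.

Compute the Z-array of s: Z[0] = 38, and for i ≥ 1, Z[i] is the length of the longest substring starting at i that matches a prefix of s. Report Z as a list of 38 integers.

[38, 0, 0, 0, 0, 4, 0, 0, 0, 0, 0, 0, 0, 0, 0, 4, 0, 0, 0, 0, 0, 0, 0, 0, 2, 0, 0, 0, 0, 0, 1, 0, 0, 0, 0, 0, 0, 0]

Z[0]=38
i=1: fresh scan; Z[1]=0
i=2: fresh scan; Z[2]=0
i=3: fresh scan; Z[3]=0
i=4: fresh scan; Z[4]=0
i=5: fresh scan; Z[5]=4 scan→box=[5,9)
i=6: min(r-i=3, Z[1]=0)=0; Z[6]=0
i=7: min(r-i=2, Z[2]=0)=0; Z[7]=0
i=8: min(r-i=1, Z[3]=0)=0; Z[8]=0
i=9: fresh scan; Z[9]=0
i=10: fresh scan; Z[10]=0
i=11: fresh scan; Z[11]=0
i=12: fresh scan; Z[12]=0
i=13: fresh scan; Z[13]=0
i=14: fresh scan; Z[14]=0
i=15: fresh scan; Z[15]=4 scan→box=[15,19)
i=16: min(r-i=3, Z[1]=0)=0; Z[16]=0
i=17: min(r-i=2, Z[2]=0)=0; Z[17]=0
i=18: min(r-i=1, Z[3]=0)=0; Z[18]=0
i=19: fresh scan; Z[19]=0
i=20: fresh scan; Z[20]=0
i=21: fresh scan; Z[21]=0
i=22: fresh scan; Z[22]=0
i=23: fresh scan; Z[23]=0
i=24: fresh scan; Z[24]=2 scan→box=[24,26)
i=25: min(r-i=1, Z[1]=0)=0; Z[25]=0
i=26: fresh scan; Z[26]=0
i=27: fresh scan; Z[27]=0
i=28: fresh scan; Z[28]=0
i=29: fresh scan; Z[29]=0
i=30: fresh scan; Z[30]=1 scan→box=[30,31)
i=31: fresh scan; Z[31]=0
i=32: fresh scan; Z[32]=0
i=33: fresh scan; Z[33]=0
i=34: fresh scan; Z[34]=0
i=35: fresh scan; Z[35]=0
i=36: fresh scan; Z[36]=0
i=37: fresh scan; Z[37]=0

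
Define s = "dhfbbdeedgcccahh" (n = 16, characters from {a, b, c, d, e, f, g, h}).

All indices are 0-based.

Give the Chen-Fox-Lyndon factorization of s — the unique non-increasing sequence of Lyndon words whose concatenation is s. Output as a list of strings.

emit factor 1: 'dhf' (i=0, period=3)
emit factor 2: 'bbdeedgccc' (i=3, period=10)
emit factor 3: 'ahh' (i=13, period=3)

["dhf", "bbdeedgccc", "ahh"]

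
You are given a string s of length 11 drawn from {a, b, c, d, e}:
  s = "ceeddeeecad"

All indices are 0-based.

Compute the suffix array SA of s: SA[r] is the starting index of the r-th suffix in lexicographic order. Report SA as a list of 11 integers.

[9, 8, 0, 10, 3, 4, 7, 2, 6, 1, 5]

sorted suffixes:
  #0 SA[0]=9  'ad'
  #1 SA[1]=8  'cad'
  #2 SA[2]=0  'ceeddeeecad'
  #3 SA[3]=10  'd'
  #4 SA[4]=3  'ddeeecad'
  #5 SA[5]=4  'deeecad'
  #6 SA[6]=7  'ecad'
  #7 SA[7]=2  'eddeeecad'
  #8 SA[8]=6  'eecad'
  #9 SA[9]=1  'eeddeeecad'
  #10 SA[10]=5  'eeecad'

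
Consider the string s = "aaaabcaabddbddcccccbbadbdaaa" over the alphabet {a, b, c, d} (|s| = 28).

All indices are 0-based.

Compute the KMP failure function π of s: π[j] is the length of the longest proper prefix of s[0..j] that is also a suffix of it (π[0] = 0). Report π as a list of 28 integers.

π[0] = 0
j=1 s[j]='a': π[1]=1 (border 'a')
j=2 s[j]='a': π[2]=2 (border 'aa')
j=3 s[j]='a': π[3]=3 (border 'aaa')
j=4 s[j]='b': k: 3→2→1→0; π[4]=0 (border '')
j=5 s[j]='c': π[5]=0 (border '')
j=6 s[j]='a': π[6]=1 (border 'a')
j=7 s[j]='a': π[7]=2 (border 'aa')
j=8 s[j]='b': k: 2→1→0; π[8]=0 (border '')
j=9 s[j]='d': π[9]=0 (border '')
j=10 s[j]='d': π[10]=0 (border '')
j=11 s[j]='b': π[11]=0 (border '')
j=12 s[j]='d': π[12]=0 (border '')
j=13 s[j]='d': π[13]=0 (border '')
j=14 s[j]='c': π[14]=0 (border '')
j=15 s[j]='c': π[15]=0 (border '')
j=16 s[j]='c': π[16]=0 (border '')
j=17 s[j]='c': π[17]=0 (border '')
j=18 s[j]='c': π[18]=0 (border '')
j=19 s[j]='b': π[19]=0 (border '')
j=20 s[j]='b': π[20]=0 (border '')
j=21 s[j]='a': π[21]=1 (border 'a')
j=22 s[j]='d': k: 1→0; π[22]=0 (border '')
j=23 s[j]='b': π[23]=0 (border '')
j=24 s[j]='d': π[24]=0 (border '')
j=25 s[j]='a': π[25]=1 (border 'a')
j=26 s[j]='a': π[26]=2 (border 'aa')
j=27 s[j]='a': π[27]=3 (border 'aaa')

[0, 1, 2, 3, 0, 0, 1, 2, 0, 0, 0, 0, 0, 0, 0, 0, 0, 0, 0, 0, 0, 1, 0, 0, 0, 1, 2, 3]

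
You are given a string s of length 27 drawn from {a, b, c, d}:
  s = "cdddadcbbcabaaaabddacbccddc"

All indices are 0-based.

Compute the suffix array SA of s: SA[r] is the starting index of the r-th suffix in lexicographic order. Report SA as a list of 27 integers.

[12, 13, 14, 10, 15, 19, 4, 11, 7, 8, 21, 16, 26, 9, 6, 20, 22, 23, 0, 18, 3, 25, 5, 17, 2, 24, 1]

sorted suffixes:
  #0 SA[0]=12  'aaaabddacbccddc'
  #1 SA[1]=13  'aaabddacbccddc'
  #2 SA[2]=14  'aabddacbccddc'
  #3 SA[3]=10  'abaaaabddacbccddc'
  #4 SA[4]=15  'abddacbccddc'
  #5 SA[5]=19  'acbccddc'
  #6 SA[6]=4  'adcbbcabaaaabddacbccddc'
  #7 SA[7]=11  'baaaabddacbccddc'
  #8 SA[8]=7  'bbcabaaaabddacbccddc'
  #9 SA[9]=8  'bcabaaaabddacbccddc'
  #10 SA[10]=21  'bccddc'
  #11 SA[11]=16  'bddacbccddc'
  #12 SA[12]=26  'c'
  #13 SA[13]=9  'cabaaaabddacbccddc'
  #14 SA[14]=6  'cbbcabaaaabddacbccddc'
  #15 SA[15]=20  'cbccddc'
  #16 SA[16]=22  'ccddc'
  #17 SA[17]=23  'cddc'
  #18 SA[18]=0  'cdddadcbbcabaaaabddacbccddc'
  #19 SA[19]=18  'dacbccddc'
  #20 SA[20]=3  'dadcbbcabaaaabddacbccddc'
  #21 SA[21]=25  'dc'
  #22 SA[22]=5  'dcbbcabaaaabddacbccddc'
  #23 SA[23]=17  'ddacbccddc'
  #24 SA[24]=2  'ddadcbbcabaaaabddacbccddc'
  #25 SA[25]=24  'ddc'
  #26 SA[26]=1  'dddadcbbcabaaaabddacbccddc'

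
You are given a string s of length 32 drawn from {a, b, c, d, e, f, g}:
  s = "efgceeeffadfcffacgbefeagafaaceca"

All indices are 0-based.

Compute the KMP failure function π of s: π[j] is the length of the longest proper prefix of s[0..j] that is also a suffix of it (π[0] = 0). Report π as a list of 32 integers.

π[0] = 0
j=1 s[j]='f': π[1]=0 (border '')
j=2 s[j]='g': π[2]=0 (border '')
j=3 s[j]='c': π[3]=0 (border '')
j=4 s[j]='e': π[4]=1 (border 'e')
j=5 s[j]='e': k: 1→0; π[5]=1 (border 'e')
j=6 s[j]='e': k: 1→0; π[6]=1 (border 'e')
j=7 s[j]='f': π[7]=2 (border 'ef')
j=8 s[j]='f': k: 2→0; π[8]=0 (border '')
j=9 s[j]='a': π[9]=0 (border '')
j=10 s[j]='d': π[10]=0 (border '')
j=11 s[j]='f': π[11]=0 (border '')
j=12 s[j]='c': π[12]=0 (border '')
j=13 s[j]='f': π[13]=0 (border '')
j=14 s[j]='f': π[14]=0 (border '')
j=15 s[j]='a': π[15]=0 (border '')
j=16 s[j]='c': π[16]=0 (border '')
j=17 s[j]='g': π[17]=0 (border '')
j=18 s[j]='b': π[18]=0 (border '')
j=19 s[j]='e': π[19]=1 (border 'e')
j=20 s[j]='f': π[20]=2 (border 'ef')
j=21 s[j]='e': k: 2→0; π[21]=1 (border 'e')
j=22 s[j]='a': k: 1→0; π[22]=0 (border '')
j=23 s[j]='g': π[23]=0 (border '')
j=24 s[j]='a': π[24]=0 (border '')
j=25 s[j]='f': π[25]=0 (border '')
j=26 s[j]='a': π[26]=0 (border '')
j=27 s[j]='a': π[27]=0 (border '')
j=28 s[j]='c': π[28]=0 (border '')
j=29 s[j]='e': π[29]=1 (border 'e')
j=30 s[j]='c': k: 1→0; π[30]=0 (border '')
j=31 s[j]='a': π[31]=0 (border '')

[0, 0, 0, 0, 1, 1, 1, 2, 0, 0, 0, 0, 0, 0, 0, 0, 0, 0, 0, 1, 2, 1, 0, 0, 0, 0, 0, 0, 0, 1, 0, 0]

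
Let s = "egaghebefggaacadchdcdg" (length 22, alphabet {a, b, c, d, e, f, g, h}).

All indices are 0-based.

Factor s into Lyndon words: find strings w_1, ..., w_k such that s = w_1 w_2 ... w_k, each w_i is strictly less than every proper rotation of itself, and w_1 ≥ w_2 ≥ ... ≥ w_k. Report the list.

["eg", "aghebefgg", "aacadchdcdg"]

emit factor 1: 'eg' (i=0, period=2)
emit factor 2: 'aghebefgg' (i=2, period=9)
emit factor 3: 'aacadchdcdg' (i=11, period=11)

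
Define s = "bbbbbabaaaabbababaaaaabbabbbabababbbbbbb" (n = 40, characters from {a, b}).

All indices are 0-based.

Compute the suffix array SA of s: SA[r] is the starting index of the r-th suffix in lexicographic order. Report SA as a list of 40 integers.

[17, 7, 18, 8, 19, 9, 20, 15, 5, 13, 28, 30, 10, 21, 24, 32, 39, 16, 6, 14, 4, 12, 27, 29, 23, 31, 38, 3, 11, 26, 22, 37, 2, 25, 36, 1, 35, 0, 34, 33]

rank | idx | suffix
   0 |  17 | aaaaabbabbbabababbbbbbb
   1 |   7 | aaaabbababaaaaabbabbbabababbbbbbb
   2 |  18 | aaaabbabbbabababbbbbbb
   3 |   8 | aaabbababaaaaabbabbbabababbbbbbb
   4 |  19 | aaabbabbbabababbbbbbb
   5 |   9 | aabbababaaaaabbabbbabababbbbbbb
   6 |  20 | aabbabbbabababbbbbbb
   7 |  15 | abaaaaabbabbbabababbbbbbb
   8 |   5 | abaaaabbababaaaaabbabbbabababbbbbbb
   9 |  13 | ababaaaaabbabbbabababbbbbbb
  10 |  28 | abababbbbbbb
  11 |  30 | ababbbbbbb
  12 |  10 | abbababaaaaabbabbbabababbbbbbb
  13 |  21 | abbabbbabababbbbbbb
  14 |  24 | abbbabababbbbbbb
  15 |  32 | abbbbbbb
  16 |  39 | b
  17 |  16 | baaaaabbabbbabababbbbbbb
  18 |   6 | baaaabbababaaaaabbabbbabababbbbbbb
  19 |  14 | babaaaaabbabbbabababbbbbbb
  20 |   4 | babaaaabbababaaaaabbabbbabababbbbbbb
  21 |  12 | bababaaaaabbabbbabababbbbbbb
  22 |  27 | babababbbbbbb
  23 |  29 | bababbbbbbb
  24 |  23 | babbbabababbbbbbb
  25 |  31 | babbbbbbb
  26 |  38 | bb
  27 |   3 | bbabaaaabbababaaaaabbabbbabababbbbbbb
  28 |  11 | bbababaaaaabbabbbabababbbbbbb
  29 |  26 | bbabababbbbbbb
  30 |  22 | bbabbbabababbbbbbb
  31 |  37 | bbb
  32 |   2 | bbbabaaaabbababaaaaabbabbbabababbbbbbb
  33 |  25 | bbbabababbbbbbb
  34 |  36 | bbbb
  35 |   1 | bbbbabaaaabbababaaaaabbabbbabababbbbbbb
  36 |  35 | bbbbb
  37 |   0 | bbbbbabaaaabbababaaaaabbabbbabababbbbbbb
  38 |  34 | bbbbbb
  39 |  33 | bbbbbbb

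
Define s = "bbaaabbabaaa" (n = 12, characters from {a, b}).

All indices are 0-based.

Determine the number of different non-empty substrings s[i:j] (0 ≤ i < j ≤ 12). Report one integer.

sorted suffixes:
  #0 SA[0]=11  'a'
  #1 SA[1]=10  'aa'
  #2 SA[2]=9  'aaa'
  #3 SA[3]=2  'aaabbabaaa'
  #4 SA[4]=3  'aabbabaaa'
  #5 SA[5]=7  'abaaa'
  #6 SA[6]=4  'abbabaaa'
  #7 SA[7]=8  'baaa'
  #8 SA[8]=1  'baaabbabaaa'
  #9 SA[9]=6  'babaaa'
  #10 SA[10]=0  'bbaaabbabaaa'
  #11 SA[11]=5  'bbabaaa'

SA = [11, 10, 9, 2, 3, 7, 4, 8, 1, 6, 0, 5]
rank  pair      lcp
   1  s[11:],s[10:]  1  'a'
   2  s[10:],s[9:]  2  'aa'
   3  s[9:],s[2:]  3  'aaa'
   4  s[2:],s[3:]  2  'aa'
   5  s[3:],s[7:]  1  'a'
   6  s[7:],s[4:]  2  'ab'
   7  s[4:],s[8:]  0  ''
   8  s[8:],s[1:]  4  'baaa'
   9  s[1:],s[6:]  2  'ba'
  10  s[6:],s[0:]  1  'b'
  11  s[0:],s[5:]  3  'bba'

n(n+1)/2 = 12·13/2 = 78
Σ LCP = 0 + 1 + 2 + 3 + 2 + 1 + 2 + 0 + 4 + 2 + 1 + 3 = 21
distinct = 78 − 21 = 57

57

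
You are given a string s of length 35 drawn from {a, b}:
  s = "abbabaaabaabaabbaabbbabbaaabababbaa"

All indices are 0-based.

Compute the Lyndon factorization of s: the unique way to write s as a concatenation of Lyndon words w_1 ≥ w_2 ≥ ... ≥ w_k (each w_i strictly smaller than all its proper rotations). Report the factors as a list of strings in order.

["abb", "ab", "aaabaabaabbaabbbabbaaabababb", "a", "a"]

emit factor 1: 'abb' (i=0, period=3)
emit factor 2: 'ab' (i=3, period=2)
emit factor 3: 'aaabaabaabbaabbbabbaaabababb' (i=5, period=28)
emit factor 4: 'a' (i=33, period=1)
emit factor 5: 'a' (i=34, period=1)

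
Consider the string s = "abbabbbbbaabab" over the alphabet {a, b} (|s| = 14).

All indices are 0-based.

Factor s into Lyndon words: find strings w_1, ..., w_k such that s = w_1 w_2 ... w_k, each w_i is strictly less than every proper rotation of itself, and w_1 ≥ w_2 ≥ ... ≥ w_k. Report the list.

emit factor 1: 'abbabbbbb' (i=0, period=9)
emit factor 2: 'aabab' (i=9, period=5)

["abbabbbbb", "aabab"]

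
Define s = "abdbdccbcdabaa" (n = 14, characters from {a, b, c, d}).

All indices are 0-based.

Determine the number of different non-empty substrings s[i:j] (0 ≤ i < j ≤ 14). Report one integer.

sorted suffixes:
  #0 SA[0]=13  'a'
  #1 SA[1]=12  'aa'
  #2 SA[2]=10  'abaa'
  #3 SA[3]=0  'abdbdccbcdabaa'
  #4 SA[4]=11  'baa'
  #5 SA[5]=7  'bcdabaa'
  #6 SA[6]=1  'bdbdccbcdabaa'
  #7 SA[7]=3  'bdccbcdabaa'
  #8 SA[8]=6  'cbcdabaa'
  #9 SA[9]=5  'ccbcdabaa'
  #10 SA[10]=8  'cdabaa'
  #11 SA[11]=9  'dabaa'
  #12 SA[12]=2  'dbdccbcdabaa'
  #13 SA[13]=4  'dccbcdabaa'

SA = [13, 12, 10, 0, 11, 7, 1, 3, 6, 5, 8, 9, 2, 4]
rank  pair      lcp
   1  s[13:],s[12:]  1  'a'
   2  s[12:],s[10:]  1  'a'
   3  s[10:],s[0:]  2  'ab'
   4  s[0:],s[11:]  0  ''
   5  s[11:],s[7:]  1  'b'
   6  s[7:],s[1:]  1  'b'
   7  s[1:],s[3:]  2  'bd'
   8  s[3:],s[6:]  0  ''
   9  s[6:],s[5:]  1  'c'
  10  s[5:],s[8:]  1  'c'
  11  s[8:],s[9:]  0  ''
  12  s[9:],s[2:]  1  'd'
  13  s[2:],s[4:]  1  'd'

n(n+1)/2 = 14·15/2 = 105
Σ LCP = 0 + 1 + 1 + 2 + 0 + 1 + 1 + 2 + 0 + 1 + 1 + 0 + 1 + 1 = 12
distinct = 105 − 12 = 93

93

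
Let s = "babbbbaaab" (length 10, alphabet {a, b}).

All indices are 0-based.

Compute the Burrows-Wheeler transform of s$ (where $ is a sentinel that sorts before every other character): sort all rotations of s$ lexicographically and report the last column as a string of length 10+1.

bbaabab$bba

rank  rotation     last
    0  $babbbbaaab  b
    1  aaab$babbbb  b
    2  aab$babbbba  a
    3  ab$babbbbaa  a
    4  abbbbaaab$b  b
    5  b$babbbbaaa  a
    6  baaab$babbb  b
    7  babbbbaaab$  $
    8  bbaaab$babb  b
    9  bbbaaab$bab  b
   10  bbbbaaab$ba  a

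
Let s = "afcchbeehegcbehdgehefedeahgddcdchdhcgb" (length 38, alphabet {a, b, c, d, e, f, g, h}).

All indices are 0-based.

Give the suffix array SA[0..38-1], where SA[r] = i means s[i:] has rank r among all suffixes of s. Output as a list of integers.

[0, 24, 37, 5, 12, 11, 2, 29, 35, 3, 31, 28, 30, 27, 22, 15, 33, 23, 21, 6, 19, 9, 13, 17, 7, 1, 20, 36, 10, 26, 16, 4, 34, 14, 32, 18, 8, 25]

rank→(start, suffix):
  0 → (0, 'afcchbeehegcbehdgehefedeahgddcdchdhcgb')
  1 → (24, 'ahgddcdchdhcgb')
  2 → (37, 'b')
  3 → (5, 'beehegcbehdgehefedeahgddcdchdhcgb')
  4 → (12, 'behdgehefedeahgddcdchdhcgb')
  5 → (11, 'cbehdgehefedeahgddcdchdhcgb')
  6 → (2, 'cchbeehegcbehdgehefedeahgddcdchdhcgb')
  7 → (29, 'cdchdhcgb')
  8 → (35, 'cgb')
  9 → (3, 'chbeehegcbehdgehefedeahgddcdchdhcgb')
  10 → (31, 'chdhcgb')
  11 → (28, 'dcdchdhcgb')
  12 → (30, 'dchdhcgb')
  13 → (27, 'ddcdchdhcgb')
  14 → (22, 'deahgddcdchdhcgb')
  15 → (15, 'dgehefedeahgddcdchdhcgb')
  16 → (33, 'dhcgb')
  17 → (23, 'eahgddcdchdhcgb')
  18 → (21, 'edeahgddcdchdhcgb')
  19 → (6, 'eehegcbehdgehefedeahgddcdchdhcgb')
  20 → (19, 'efedeahgddcdchdhcgb')
  21 → (9, 'egcbehdgehefedeahgddcdchdhcgb')
  22 → (13, 'ehdgehefedeahgddcdchdhcgb')
  23 → (17, 'ehefedeahgddcdchdhcgb')
  24 → (7, 'ehegcbehdgehefedeahgddcdchdhcgb')
  25 → (1, 'fcchbeehegcbehdgehefedeahgddcdchdhcgb')
  26 → (20, 'fedeahgddcdchdhcgb')
  27 → (36, 'gb')
  28 → (10, 'gcbehdgehefedeahgddcdchdhcgb')
  29 → (26, 'gddcdchdhcgb')
  30 → (16, 'gehefedeahgddcdchdhcgb')
  31 → (4, 'hbeehegcbehdgehefedeahgddcdchdhcgb')
  32 → (34, 'hcgb')
  33 → (14, 'hdgehefedeahgddcdchdhcgb')
  34 → (32, 'hdhcgb')
  35 → (18, 'hefedeahgddcdchdhcgb')
  36 → (8, 'hegcbehdgehefedeahgddcdchdhcgb')
  37 → (25, 'hgddcdchdhcgb')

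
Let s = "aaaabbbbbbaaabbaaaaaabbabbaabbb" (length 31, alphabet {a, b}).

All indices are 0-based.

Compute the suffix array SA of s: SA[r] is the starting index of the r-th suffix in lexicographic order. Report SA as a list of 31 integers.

[15, 16, 17, 0, 10, 18, 1, 11, 19, 26, 2, 12, 23, 20, 27, 3, 30, 14, 9, 25, 22, 29, 13, 8, 24, 21, 28, 7, 6, 5, 4]

rank→(start, suffix):
  0 → (15, 'aaaaaabbabbaabbb')
  1 → (16, 'aaaaabbabbaabbb')
  2 → (17, 'aaaabbabbaabbb')
  3 → (0, 'aaaabbbbbbaaabbaaaaaabbabbaabbb')
  4 → (10, 'aaabbaaaaaabbabbaabbb')
  5 → (18, 'aaabbabbaabbb')
  6 → (1, 'aaabbbbbbaaabbaaaaaabbabbaabbb')
  7 → (11, 'aabbaaaaaabbabbaabbb')
  8 → (19, 'aabbabbaabbb')
  9 → (26, 'aabbb')
  10 → (2, 'aabbbbbbaaabbaaaaaabbabbaabbb')
  11 → (12, 'abbaaaaaabbabbaabbb')
  12 → (23, 'abbaabbb')
  13 → (20, 'abbabbaabbb')
  14 → (27, 'abbb')
  15 → (3, 'abbbbbbaaabbaaaaaabbabbaabbb')
  16 → (30, 'b')
  17 → (14, 'baaaaaabbabbaabbb')
  18 → (9, 'baaabbaaaaaabbabbaabbb')
  19 → (25, 'baabbb')
  20 → (22, 'babbaabbb')
  21 → (29, 'bb')
  22 → (13, 'bbaaaaaabbabbaabbb')
  23 → (8, 'bbaaabbaaaaaabbabbaabbb')
  24 → (24, 'bbaabbb')
  25 → (21, 'bbabbaabbb')
  26 → (28, 'bbb')
  27 → (7, 'bbbaaabbaaaaaabbabbaabbb')
  28 → (6, 'bbbbaaabbaaaaaabbabbaabbb')
  29 → (5, 'bbbbbaaabbaaaaaabbabbaabbb')
  30 → (4, 'bbbbbbaaabbaaaaaabbabbaabbb')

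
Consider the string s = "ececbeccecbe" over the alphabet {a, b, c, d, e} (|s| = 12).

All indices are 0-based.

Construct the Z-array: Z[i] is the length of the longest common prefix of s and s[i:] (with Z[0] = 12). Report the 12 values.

[12, 0, 2, 0, 0, 2, 0, 0, 2, 0, 0, 1]

Z[0]=12
i=1: outside box; Z[1]=0
i=2: outside box; Z[2]=2 grow→box=[2,4)
i=3: min(r-i=1, Z[1]=0)=0; Z[3]=0
i=4: outside box; Z[4]=0
i=5: outside box; Z[5]=2 grow→box=[5,7)
i=6: min(r-i=1, Z[1]=0)=0; Z[6]=0
i=7: outside box; Z[7]=0
i=8: outside box; Z[8]=2 grow→box=[8,10)
i=9: min(r-i=1, Z[1]=0)=0; Z[9]=0
i=10: outside box; Z[10]=0
i=11: outside box; Z[11]=1 grow→box=[11,12)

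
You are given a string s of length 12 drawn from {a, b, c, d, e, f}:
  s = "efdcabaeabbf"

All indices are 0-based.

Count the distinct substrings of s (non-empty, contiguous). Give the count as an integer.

71

rank→(start, suffix):
  0 → (4, 'abaeabbf')
  1 → (8, 'abbf')
  2 → (6, 'aeabbf')
  3 → (5, 'baeabbf')
  4 → (9, 'bbf')
  5 → (10, 'bf')
  6 → (3, 'cabaeabbf')
  7 → (2, 'dcabaeabbf')
  8 → (7, 'eabbf')
  9 → (0, 'efdcabaeabbf')
  10 → (11, 'f')
  11 → (1, 'fdcabaeabbf')

SA = [4, 8, 6, 5, 9, 10, 3, 2, 7, 0, 11, 1]
i: (SA[i-1],SA[i]) lcp shared
  1: (4,8) 2 'ab'
  2: (8,6) 1 'a'
  3: (6,5) 0 ''
  4: (5,9) 1 'b'
  5: (9,10) 1 'b'
  6: (10,3) 0 ''
  7: (3,2) 0 ''
  8: (2,7) 0 ''
  9: (7,0) 1 'e'
  10: (0,11) 0 ''
  11: (11,1) 1 'f'

n(n+1)/2 = 12·13/2 = 78
Σ LCP = 0 + 2 + 1 + 0 + 1 + 1 + 0 + 0 + 0 + 1 + 0 + 1 = 7
distinct = 78 − 7 = 71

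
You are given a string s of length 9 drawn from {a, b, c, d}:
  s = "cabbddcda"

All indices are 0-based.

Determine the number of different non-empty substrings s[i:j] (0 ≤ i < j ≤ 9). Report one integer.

sorted suffixes:
  #0 SA[0]=8  'a'
  #1 SA[1]=1  'abbddcda'
  #2 SA[2]=2  'bbddcda'
  #3 SA[3]=3  'bddcda'
  #4 SA[4]=0  'cabbddcda'
  #5 SA[5]=6  'cda'
  #6 SA[6]=7  'da'
  #7 SA[7]=5  'dcda'
  #8 SA[8]=4  'ddcda'

SA = [8, 1, 2, 3, 0, 6, 7, 5, 4]
i: (SA[i-1],SA[i]) lcp shared
  1: (8,1) 1 'a'
  2: (1,2) 0 ''
  3: (2,3) 1 'b'
  4: (3,0) 0 ''
  5: (0,6) 1 'c'
  6: (6,7) 0 ''
  7: (7,5) 1 'd'
  8: (5,4) 1 'd'

n(n+1)/2 = 9·10/2 = 45
Σ LCP = 0 + 1 + 0 + 1 + 0 + 1 + 0 + 1 + 1 = 5
distinct = 45 − 5 = 40

40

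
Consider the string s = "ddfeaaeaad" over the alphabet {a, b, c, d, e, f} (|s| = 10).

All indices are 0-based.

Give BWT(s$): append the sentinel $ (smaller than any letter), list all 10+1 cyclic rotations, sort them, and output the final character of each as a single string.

rank  rotation     last
    0  $ddfeaaeaad  d
    1  aad$ddfeaae  e
    2  aaeaad$ddfe  e
    3  ad$ddfeaaea  a
    4  aeaad$ddfea  a
    5  d$ddfeaaeaa  a
    6  ddfeaaeaad$  $
    7  dfeaaeaad$d  d
    8  eaad$ddfeaa  a
    9  eaaeaad$ddf  f
   10  feaaeaad$dd  d

deeaaa$dafd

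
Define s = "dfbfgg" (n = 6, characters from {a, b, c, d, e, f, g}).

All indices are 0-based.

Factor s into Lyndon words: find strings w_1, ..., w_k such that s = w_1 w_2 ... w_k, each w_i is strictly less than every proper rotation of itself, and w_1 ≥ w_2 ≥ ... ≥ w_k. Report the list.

emit factor 1: 'df' (i=0, period=2)
emit factor 2: 'bfgg' (i=2, period=4)

["df", "bfgg"]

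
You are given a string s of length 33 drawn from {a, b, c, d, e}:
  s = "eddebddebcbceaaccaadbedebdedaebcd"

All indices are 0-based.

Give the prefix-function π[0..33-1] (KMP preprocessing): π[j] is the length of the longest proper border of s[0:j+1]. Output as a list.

[0, 0, 0, 1, 0, 0, 0, 1, 0, 0, 0, 0, 1, 0, 0, 0, 0, 0, 0, 0, 0, 1, 2, 1, 0, 0, 1, 2, 0, 1, 0, 0, 0]

π[0] = 0
j=1 s[j]='d': π[1]=0 (border '')
j=2 s[j]='d': π[2]=0 (border '')
j=3 s[j]='e': π[3]=1 (border 'e')
j=4 s[j]='b': k: 1→0; π[4]=0 (border '')
j=5 s[j]='d': π[5]=0 (border '')
j=6 s[j]='d': π[6]=0 (border '')
j=7 s[j]='e': π[7]=1 (border 'e')
j=8 s[j]='b': k: 1→0; π[8]=0 (border '')
j=9 s[j]='c': π[9]=0 (border '')
j=10 s[j]='b': π[10]=0 (border '')
j=11 s[j]='c': π[11]=0 (border '')
j=12 s[j]='e': π[12]=1 (border 'e')
j=13 s[j]='a': k: 1→0; π[13]=0 (border '')
j=14 s[j]='a': π[14]=0 (border '')
j=15 s[j]='c': π[15]=0 (border '')
j=16 s[j]='c': π[16]=0 (border '')
j=17 s[j]='a': π[17]=0 (border '')
j=18 s[j]='a': π[18]=0 (border '')
j=19 s[j]='d': π[19]=0 (border '')
j=20 s[j]='b': π[20]=0 (border '')
j=21 s[j]='e': π[21]=1 (border 'e')
j=22 s[j]='d': π[22]=2 (border 'ed')
j=23 s[j]='e': k: 2→0; π[23]=1 (border 'e')
j=24 s[j]='b': k: 1→0; π[24]=0 (border '')
j=25 s[j]='d': π[25]=0 (border '')
j=26 s[j]='e': π[26]=1 (border 'e')
j=27 s[j]='d': π[27]=2 (border 'ed')
j=28 s[j]='a': k: 2→0; π[28]=0 (border '')
j=29 s[j]='e': π[29]=1 (border 'e')
j=30 s[j]='b': k: 1→0; π[30]=0 (border '')
j=31 s[j]='c': π[31]=0 (border '')
j=32 s[j]='d': π[32]=0 (border '')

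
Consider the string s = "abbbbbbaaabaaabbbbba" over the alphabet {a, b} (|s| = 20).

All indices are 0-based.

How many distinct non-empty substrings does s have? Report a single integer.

rank | idx | suffix
   0 |  19 | a
   1 |   7 | aaabaaabbbbba
   2 |  11 | aaabbbbba
   3 |   8 | aabaaabbbbba
   4 |  12 | aabbbbba
   5 |   9 | abaaabbbbba
   6 |  13 | abbbbba
   7 |   0 | abbbbbbaaabaaabbbbba
   8 |  18 | ba
   9 |   6 | baaabaaabbbbba
  10 |  10 | baaabbbbba
  11 |  17 | bba
  12 |   5 | bbaaabaaabbbbba
  13 |  16 | bbba
  14 |   4 | bbbaaabaaabbbbba
  15 |  15 | bbbba
  16 |   3 | bbbbaaabaaabbbbba
  17 |  14 | bbbbba
  18 |   2 | bbbbbaaabaaabbbbba
  19 |   1 | bbbbbbaaabaaabbbbba

SA = [19, 7, 11, 8, 12, 9, 13, 0, 18, 6, 10, 17, 5, 16, 4, 15, 3, 14, 2, 1]
rank  pair      lcp
   1  s[19:],s[7:]  1  'a'
   2  s[7:],s[11:]  4  'aaab'
   3  s[11:],s[8:]  2  'aa'
   4  s[8:],s[12:]  3  'aab'
   5  s[12:],s[9:]  1  'a'
   6  s[9:],s[13:]  2  'ab'
   7  s[13:],s[0:]  6  'abbbbb'
   8  s[0:],s[18:]  0  ''
   9  s[18:],s[6:]  2  'ba'
  10  s[6:],s[10:]  5  'baaab'
  11  s[10:],s[17:]  1  'b'
  12  s[17:],s[5:]  3  'bba'
  13  s[5:],s[16:]  2  'bb'
  14  s[16:],s[4:]  4  'bbba'
  15  s[4:],s[15:]  3  'bbb'
  16  s[15:],s[3:]  5  'bbbba'
  17  s[3:],s[14:]  4  'bbbb'
  18  s[14:],s[2:]  6  'bbbbba'
  19  s[2:],s[1:]  5  'bbbbb'

n(n+1)/2 = 20·21/2 = 210
Σ LCP = 0 + 1 + 4 + 2 + 3 + 1 + 2 + 6 + 0 + 2 + 5 + 1 + 3 + 2 + 4 + 3 + 5 + 4 + 6 + 5 = 59
distinct = 210 − 59 = 151

151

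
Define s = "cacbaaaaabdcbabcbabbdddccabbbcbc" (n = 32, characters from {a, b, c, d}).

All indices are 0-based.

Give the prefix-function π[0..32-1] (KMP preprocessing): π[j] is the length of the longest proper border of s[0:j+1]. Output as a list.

π[0] = 0
j=1 s[j]='a': π[1]=0 (border '')
j=2 s[j]='c': π[2]=1 (border 'c')
j=3 s[j]='b': k: 1→0; π[3]=0 (border '')
j=4 s[j]='a': π[4]=0 (border '')
j=5 s[j]='a': π[5]=0 (border '')
j=6 s[j]='a': π[6]=0 (border '')
j=7 s[j]='a': π[7]=0 (border '')
j=8 s[j]='a': π[8]=0 (border '')
j=9 s[j]='b': π[9]=0 (border '')
j=10 s[j]='d': π[10]=0 (border '')
j=11 s[j]='c': π[11]=1 (border 'c')
j=12 s[j]='b': k: 1→0; π[12]=0 (border '')
j=13 s[j]='a': π[13]=0 (border '')
j=14 s[j]='b': π[14]=0 (border '')
j=15 s[j]='c': π[15]=1 (border 'c')
j=16 s[j]='b': k: 1→0; π[16]=0 (border '')
j=17 s[j]='a': π[17]=0 (border '')
j=18 s[j]='b': π[18]=0 (border '')
j=19 s[j]='b': π[19]=0 (border '')
j=20 s[j]='d': π[20]=0 (border '')
j=21 s[j]='d': π[21]=0 (border '')
j=22 s[j]='d': π[22]=0 (border '')
j=23 s[j]='c': π[23]=1 (border 'c')
j=24 s[j]='c': k: 1→0; π[24]=1 (border 'c')
j=25 s[j]='a': π[25]=2 (border 'ca')
j=26 s[j]='b': k: 2→0; π[26]=0 (border '')
j=27 s[j]='b': π[27]=0 (border '')
j=28 s[j]='b': π[28]=0 (border '')
j=29 s[j]='c': π[29]=1 (border 'c')
j=30 s[j]='b': k: 1→0; π[30]=0 (border '')
j=31 s[j]='c': π[31]=1 (border 'c')

[0, 0, 1, 0, 0, 0, 0, 0, 0, 0, 0, 1, 0, 0, 0, 1, 0, 0, 0, 0, 0, 0, 0, 1, 1, 2, 0, 0, 0, 1, 0, 1]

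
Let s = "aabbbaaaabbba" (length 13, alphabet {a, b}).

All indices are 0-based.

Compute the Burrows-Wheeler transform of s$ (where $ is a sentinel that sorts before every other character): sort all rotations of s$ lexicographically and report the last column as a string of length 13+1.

rank  rotation        last
    0  $aabbbaaaabbba  a
    1  a$aabbbaaaabbb  b
    2  aaaabbba$aabbb  b
    3  aaabbba$aabbba  a
    4  aabbba$aabbbaa  a
    5  aabbbaaaabbba$  $
    6  abbba$aabbbaaa  a
    7  abbbaaaabbba$a  a
    8  ba$aabbbaaaabb  b
    9  baaaabbba$aabb  b
   10  bba$aabbbaaaab  b
   11  bbaaaabbba$aab  b
   12  bbba$aabbbaaaa  a
   13  bbbaaaabbba$aa  a

abbaa$aabbbbaa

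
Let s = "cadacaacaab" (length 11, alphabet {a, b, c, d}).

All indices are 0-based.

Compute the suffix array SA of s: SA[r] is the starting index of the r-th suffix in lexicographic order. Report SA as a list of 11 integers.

[8, 5, 9, 6, 3, 1, 10, 7, 4, 0, 2]

sorted suffixes:
  #0 SA[0]=8  'aab'
  #1 SA[1]=5  'aacaab'
  #2 SA[2]=9  'ab'
  #3 SA[3]=6  'acaab'
  #4 SA[4]=3  'acaacaab'
  #5 SA[5]=1  'adacaacaab'
  #6 SA[6]=10  'b'
  #7 SA[7]=7  'caab'
  #8 SA[8]=4  'caacaab'
  #9 SA[9]=0  'cadacaacaab'
  #10 SA[10]=2  'dacaacaab'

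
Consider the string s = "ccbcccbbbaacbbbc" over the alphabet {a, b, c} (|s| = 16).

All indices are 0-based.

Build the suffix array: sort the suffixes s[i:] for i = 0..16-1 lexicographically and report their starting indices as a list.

rank | idx | suffix
   0 |   9 | aacbbbc
   1 |  10 | acbbbc
   2 |   8 | baacbbbc
   3 |   7 | bbaacbbbc
   4 |   6 | bbbaacbbbc
   5 |  12 | bbbc
   6 |  13 | bbc
   7 |  14 | bc
   8 |   2 | bcccbbbaacbbbc
   9 |  15 | c
  10 |   5 | cbbbaacbbbc
  11 |  11 | cbbbc
  12 |   1 | cbcccbbbaacbbbc
  13 |   4 | ccbbbaacbbbc
  14 |   0 | ccbcccbbbaacbbbc
  15 |   3 | cccbbbaacbbbc

[9, 10, 8, 7, 6, 12, 13, 14, 2, 15, 5, 11, 1, 4, 0, 3]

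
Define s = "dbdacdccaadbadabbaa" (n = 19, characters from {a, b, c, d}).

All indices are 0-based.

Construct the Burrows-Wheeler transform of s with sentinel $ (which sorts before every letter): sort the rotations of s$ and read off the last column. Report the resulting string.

rank  rotation              last
    0  $dbdacdccaadbadabbaa  a
    1  a$dbdacdccaadbadabba  a
    2  aa$dbdacdccaadbadabb  b
    3  aadbadabbaa$dbdacdcc  c
    4  abbaa$dbdacdccaadbad  d
    5  acdccaadbadabbaa$dbd  d
    6  adabbaa$dbdacdccaadb  b
    7  adbadabbaa$dbdacdcca  a
    8  baa$dbdacdccaadbadab  b
    9  badabbaa$dbdacdccaad  d
   10  bbaa$dbdacdccaadbada  a
   11  bdacdccaadbadabbaa$d  d
   12  caadbadabbaa$dbdacdc  c
   13  ccaadbadabbaa$dbdacd  d
   14  cdccaadbadabbaa$dbda  a
   15  dabbaa$dbdacdccaadba  a
   16  dacdccaadbadabbaa$db  b
   17  dbadabbaa$dbdacdccaa  a
   18  dbdacdccaadbadabbaa$  $
   19  dccaadbadabbaa$dbdac  c

aabcddbabdadcdaaba$c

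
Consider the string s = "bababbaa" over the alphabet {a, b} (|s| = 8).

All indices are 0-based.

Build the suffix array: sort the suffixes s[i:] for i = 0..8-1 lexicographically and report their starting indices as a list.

[7, 6, 1, 3, 5, 0, 2, 4]

rank | idx | suffix
   0 |   7 | a
   1 |   6 | aa
   2 |   1 | ababbaa
   3 |   3 | abbaa
   4 |   5 | baa
   5 |   0 | bababbaa
   6 |   2 | babbaa
   7 |   4 | bbaa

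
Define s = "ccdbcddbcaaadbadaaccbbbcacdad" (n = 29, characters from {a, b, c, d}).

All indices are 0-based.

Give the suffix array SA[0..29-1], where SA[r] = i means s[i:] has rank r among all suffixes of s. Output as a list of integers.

[9, 16, 10, 17, 24, 27, 14, 11, 13, 20, 21, 7, 22, 3, 8, 23, 19, 18, 0, 25, 1, 4, 28, 15, 26, 12, 6, 2, 5]

rank→(start, suffix):
  0 → (9, 'aaadbadaaccbbbcacdad')
  1 → (16, 'aaccbbbcacdad')
  2 → (10, 'aadbadaaccbbbcacdad')
  3 → (17, 'accbbbcacdad')
  4 → (24, 'acdad')
  5 → (27, 'ad')
  6 → (14, 'adaaccbbbcacdad')
  7 → (11, 'adbadaaccbbbcacdad')
  8 → (13, 'badaaccbbbcacdad')
  9 → (20, 'bbbcacdad')
  10 → (21, 'bbcacdad')
  11 → (7, 'bcaaadbadaaccbbbcacdad')
  12 → (22, 'bcacdad')
  13 → (3, 'bcddbcaaadbadaaccbbbcacdad')
  14 → (8, 'caaadbadaaccbbbcacdad')
  15 → (23, 'cacdad')
  16 → (19, 'cbbbcacdad')
  17 → (18, 'ccbbbcacdad')
  18 → (0, 'ccdbcddbcaaadbadaaccbbbcacdad')
  19 → (25, 'cdad')
  20 → (1, 'cdbcddbcaaadbadaaccbbbcacdad')
  21 → (4, 'cddbcaaadbadaaccbbbcacdad')
  22 → (28, 'd')
  23 → (15, 'daaccbbbcacdad')
  24 → (26, 'dad')
  25 → (12, 'dbadaaccbbbcacdad')
  26 → (6, 'dbcaaadbadaaccbbbcacdad')
  27 → (2, 'dbcddbcaaadbadaaccbbbcacdad')
  28 → (5, 'ddbcaaadbadaaccbbbcacdad')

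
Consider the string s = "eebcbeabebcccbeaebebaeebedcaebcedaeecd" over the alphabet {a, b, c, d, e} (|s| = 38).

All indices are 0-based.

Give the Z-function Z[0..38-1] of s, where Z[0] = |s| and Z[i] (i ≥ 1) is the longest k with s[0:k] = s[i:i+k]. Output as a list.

[38, 1, 0, 0, 0, 1, 0, 0, 1, 0, 0, 0, 0, 0, 1, 0, 1, 0, 1, 0, 0, 3, 1, 0, 1, 0, 0, 0, 1, 0, 0, 1, 0, 0, 2, 1, 0, 0]

Z[0]=38
i=1: i≥r, start 0; Z[1]=1 extend→box=[1,2)
i=2: i≥r, start 0; Z[2]=0
i=3: i≥r, start 0; Z[3]=0
i=4: i≥r, start 0; Z[4]=0
i=5: i≥r, start 0; Z[5]=1 extend→box=[5,6)
i=6: i≥r, start 0; Z[6]=0
i=7: i≥r, start 0; Z[7]=0
i=8: i≥r, start 0; Z[8]=1 extend→box=[8,9)
i=9: i≥r, start 0; Z[9]=0
i=10: i≥r, start 0; Z[10]=0
i=11: i≥r, start 0; Z[11]=0
i=12: i≥r, start 0; Z[12]=0
i=13: i≥r, start 0; Z[13]=0
i=14: i≥r, start 0; Z[14]=1 extend→box=[14,15)
i=15: i≥r, start 0; Z[15]=0
i=16: i≥r, start 0; Z[16]=1 extend→box=[16,17)
i=17: i≥r, start 0; Z[17]=0
i=18: i≥r, start 0; Z[18]=1 extend→box=[18,19)
i=19: i≥r, start 0; Z[19]=0
i=20: i≥r, start 0; Z[20]=0
i=21: i≥r, start 0; Z[21]=3 extend→box=[21,24)
i=22: min(r-i=2, Z[1]=1)=1; Z[22]=1
i=23: min(r-i=1, Z[2]=0)=0; Z[23]=0
i=24: i≥r, start 0; Z[24]=1 extend→box=[24,25)
i=25: i≥r, start 0; Z[25]=0
i=26: i≥r, start 0; Z[26]=0
i=27: i≥r, start 0; Z[27]=0
i=28: i≥r, start 0; Z[28]=1 extend→box=[28,29)
i=29: i≥r, start 0; Z[29]=0
i=30: i≥r, start 0; Z[30]=0
i=31: i≥r, start 0; Z[31]=1 extend→box=[31,32)
i=32: i≥r, start 0; Z[32]=0
i=33: i≥r, start 0; Z[33]=0
i=34: i≥r, start 0; Z[34]=2 extend→box=[34,36)
i=35: min(r-i=1, Z[1]=1)=1; Z[35]=1
i=36: i≥r, start 0; Z[36]=0
i=37: i≥r, start 0; Z[37]=0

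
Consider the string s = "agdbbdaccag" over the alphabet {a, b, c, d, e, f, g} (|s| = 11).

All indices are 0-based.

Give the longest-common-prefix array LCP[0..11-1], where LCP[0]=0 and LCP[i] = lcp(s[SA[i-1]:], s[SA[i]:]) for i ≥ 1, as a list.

rank→(start, suffix):
  0 → (6, 'accag')
  1 → (9, 'ag')
  2 → (0, 'agdbbdaccag')
  3 → (3, 'bbdaccag')
  4 → (4, 'bdaccag')
  5 → (8, 'cag')
  6 → (7, 'ccag')
  7 → (5, 'daccag')
  8 → (2, 'dbbdaccag')
  9 → (10, 'g')
  10 → (1, 'gdbbdaccag')

SA = [6, 9, 0, 3, 4, 8, 7, 5, 2, 10, 1]
i: (SA[i-1],SA[i]) lcp shared
  1: (6,9) 1 'a'
  2: (9,0) 2 'ag'
  3: (0,3) 0 ''
  4: (3,4) 1 'b'
  5: (4,8) 0 ''
  6: (8,7) 1 'c'
  7: (7,5) 0 ''
  8: (5,2) 1 'd'
  9: (2,10) 0 ''
  10: (10,1) 1 'g'

[0, 1, 2, 0, 1, 0, 1, 0, 1, 0, 1]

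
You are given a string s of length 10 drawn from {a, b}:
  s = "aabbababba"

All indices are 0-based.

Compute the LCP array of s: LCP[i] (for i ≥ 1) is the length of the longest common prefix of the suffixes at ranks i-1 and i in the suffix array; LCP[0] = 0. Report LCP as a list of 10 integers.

[0, 1, 1, 2, 4, 0, 2, 3, 1, 3]

sorted suffixes:
  #0 SA[0]=9  'a'
  #1 SA[1]=0  'aabbababba'
  #2 SA[2]=4  'ababba'
  #3 SA[3]=6  'abba'
  #4 SA[4]=1  'abbababba'
  #5 SA[5]=8  'ba'
  #6 SA[6]=3  'bababba'
  #7 SA[7]=5  'babba'
  #8 SA[8]=7  'bba'
  #9 SA[9]=2  'bbababba'

SA = [9, 0, 4, 6, 1, 8, 3, 5, 7, 2]
rank  pair      lcp
   1  s[9:],s[0:]  1  'a'
   2  s[0:],s[4:]  1  'a'
   3  s[4:],s[6:]  2  'ab'
   4  s[6:],s[1:]  4  'abba'
   5  s[1:],s[8:]  0  ''
   6  s[8:],s[3:]  2  'ba'
   7  s[3:],s[5:]  3  'bab'
   8  s[5:],s[7:]  1  'b'
   9  s[7:],s[2:]  3  'bba'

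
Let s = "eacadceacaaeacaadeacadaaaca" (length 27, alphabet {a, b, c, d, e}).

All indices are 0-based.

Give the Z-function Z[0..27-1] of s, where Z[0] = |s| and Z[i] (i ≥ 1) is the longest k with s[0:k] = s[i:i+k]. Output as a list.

[27, 0, 0, 0, 0, 0, 4, 0, 0, 0, 0, 4, 0, 0, 0, 0, 0, 5, 0, 0, 0, 0, 0, 0, 0, 0, 0]

Z[0]=27
i=1: outside box; Z[1]=0
i=2: outside box; Z[2]=0
i=3: outside box; Z[3]=0
i=4: outside box; Z[4]=0
i=5: outside box; Z[5]=0
i=6: outside box; Z[6]=4 scan→box=[6,10)
i=7: min(r-i=3, Z[1]=0)=0; Z[7]=0
i=8: min(r-i=2, Z[2]=0)=0; Z[8]=0
i=9: min(r-i=1, Z[3]=0)=0; Z[9]=0
i=10: outside box; Z[10]=0
i=11: outside box; Z[11]=4 scan→box=[11,15)
i=12: min(r-i=3, Z[1]=0)=0; Z[12]=0
i=13: min(r-i=2, Z[2]=0)=0; Z[13]=0
i=14: min(r-i=1, Z[3]=0)=0; Z[14]=0
i=15: outside box; Z[15]=0
i=16: outside box; Z[16]=0
i=17: outside box; Z[17]=5 scan→box=[17,22)
i=18: min(r-i=4, Z[1]=0)=0; Z[18]=0
i=19: min(r-i=3, Z[2]=0)=0; Z[19]=0
i=20: min(r-i=2, Z[3]=0)=0; Z[20]=0
i=21: min(r-i=1, Z[4]=0)=0; Z[21]=0
i=22: outside box; Z[22]=0
i=23: outside box; Z[23]=0
i=24: outside box; Z[24]=0
i=25: outside box; Z[25]=0
i=26: outside box; Z[26]=0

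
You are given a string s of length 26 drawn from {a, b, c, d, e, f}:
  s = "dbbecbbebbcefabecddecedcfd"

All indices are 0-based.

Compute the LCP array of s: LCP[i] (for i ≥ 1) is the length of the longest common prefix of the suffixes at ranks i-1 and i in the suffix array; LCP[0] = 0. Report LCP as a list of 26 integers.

[0, 0, 2, 3, 1, 1, 2, 3, 0, 1, 1, 2, 1, 0, 1, 1, 1, 1, 0, 1, 2, 2, 1, 1, 0, 1]

rank | idx | suffix
   0 |  13 | abecddecedcfd
   1 |   8 | bbcefabecddecedcfd
   2 |   5 | bbebbcefabecddecedcfd
   3 |   1 | bbecbbebbcefabecddecedcfd
   4 |   9 | bcefabecddecedcfd
   5 |   6 | bebbcefabecddecedcfd
   6 |   2 | becbbebbcefabecddecedcfd
   7 |  14 | becddecedcfd
   8 |   4 | cbbebbcefabecddecedcfd
   9 |  16 | cddecedcfd
  10 |  20 | cedcfd
  11 |  10 | cefabecddecedcfd
  12 |  23 | cfd
  13 |  25 | d
  14 |   0 | dbbecbbebbcefabecddecedcfd
  15 |  22 | dcfd
  16 |  17 | ddecedcfd
  17 |  18 | decedcfd
  18 |   7 | ebbcefabecddecedcfd
  19 |   3 | ecbbebbcefabecddecedcfd
  20 |  15 | ecddecedcfd
  21 |  19 | ecedcfd
  22 |  21 | edcfd
  23 |  11 | efabecddecedcfd
  24 |  12 | fabecddecedcfd
  25 |  24 | fd

SA = [13, 8, 5, 1, 9, 6, 2, 14, 4, 16, 20, 10, 23, 25, 0, 22, 17, 18, 7, 3, 15, 19, 21, 11, 12, 24]
i: (SA[i-1],SA[i]) lcp shared
  1: (13,8) 0 ''
  2: (8,5) 2 'bb'
  3: (5,1) 3 'bbe'
  4: (1,9) 1 'b'
  5: (9,6) 1 'b'
  6: (6,2) 2 'be'
  7: (2,14) 3 'bec'
  8: (14,4) 0 ''
  9: (4,16) 1 'c'
  10: (16,20) 1 'c'
  11: (20,10) 2 'ce'
  12: (10,23) 1 'c'
  13: (23,25) 0 ''
  14: (25,0) 1 'd'
  15: (0,22) 1 'd'
  16: (22,17) 1 'd'
  17: (17,18) 1 'd'
  18: (18,7) 0 ''
  19: (7,3) 1 'e'
  20: (3,15) 2 'ec'
  21: (15,19) 2 'ec'
  22: (19,21) 1 'e'
  23: (21,11) 1 'e'
  24: (11,12) 0 ''
  25: (12,24) 1 'f'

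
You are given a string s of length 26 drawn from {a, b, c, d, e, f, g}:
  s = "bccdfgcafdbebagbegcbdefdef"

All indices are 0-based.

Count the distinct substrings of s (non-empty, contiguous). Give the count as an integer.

326

rank | idx | suffix
   0 |   7 | afdbebagbegcbdefdef
   1 |  13 | agbegcbdefdef
   2 |  12 | bagbegcbdefdef
   3 |   0 | bccdfgcafdbebagbegcbdefdef
   4 |  19 | bdefdef
   5 |  10 | bebagbegcbdefdef
   6 |  15 | begcbdefdef
   7 |   6 | cafdbebagbegcbdefdef
   8 |  18 | cbdefdef
   9 |   1 | ccdfgcafdbebagbegcbdefdef
  10 |   2 | cdfgcafdbebagbegcbdefdef
  11 |   9 | dbebagbegcbdefdef
  12 |  23 | def
  13 |  20 | defdef
  14 |   3 | dfgcafdbebagbegcbdefdef
  15 |  11 | ebagbegcbdefdef
  16 |  24 | ef
  17 |  21 | efdef
  18 |  16 | egcbdefdef
  19 |  25 | f
  20 |   8 | fdbebagbegcbdefdef
  21 |  22 | fdef
  22 |   4 | fgcafdbebagbegcbdefdef
  23 |  14 | gbegcbdefdef
  24 |   5 | gcafdbebagbegcbdefdef
  25 |  17 | gcbdefdef

SA = [7, 13, 12, 0, 19, 10, 15, 6, 18, 1, 2, 9, 23, 20, 3, 11, 24, 21, 16, 25, 8, 22, 4, 14, 5, 17]
i: (SA[i-1],SA[i]) lcp shared
  1: (7,13) 1 'a'
  2: (13,12) 0 ''
  3: (12,0) 1 'b'
  4: (0,19) 1 'b'
  5: (19,10) 1 'b'
  6: (10,15) 2 'be'
  7: (15,6) 0 ''
  8: (6,18) 1 'c'
  9: (18,1) 1 'c'
  10: (1,2) 1 'c'
  11: (2,9) 0 ''
  12: (9,23) 1 'd'
  13: (23,20) 3 'def'
  14: (20,3) 1 'd'
  15: (3,11) 0 ''
  16: (11,24) 1 'e'
  17: (24,21) 2 'ef'
  18: (21,16) 1 'e'
  19: (16,25) 0 ''
  20: (25,8) 1 'f'
  21: (8,22) 2 'fd'
  22: (22,4) 1 'f'
  23: (4,14) 0 ''
  24: (14,5) 1 'g'
  25: (5,17) 2 'gc'

n(n+1)/2 = 26·27/2 = 351
Σ LCP = 0 + 1 + 0 + 1 + 1 + 1 + 2 + 0 + 1 + 1 + 1 + 0 + 1 + 3 + 1 + 0 + 1 + 2 + 1 + 0 + 1 + 2 + 1 + 0 + 1 + 2 = 25
distinct = 351 − 25 = 326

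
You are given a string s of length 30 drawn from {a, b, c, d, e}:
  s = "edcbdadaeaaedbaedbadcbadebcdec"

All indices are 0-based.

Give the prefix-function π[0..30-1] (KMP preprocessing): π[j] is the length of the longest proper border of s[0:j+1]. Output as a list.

π[0] = 0
j=1 s[j]='d': π[1]=0 (border '')
j=2 s[j]='c': π[2]=0 (border '')
j=3 s[j]='b': π[3]=0 (border '')
j=4 s[j]='d': π[4]=0 (border '')
j=5 s[j]='a': π[5]=0 (border '')
j=6 s[j]='d': π[6]=0 (border '')
j=7 s[j]='a': π[7]=0 (border '')
j=8 s[j]='e': π[8]=1 (border 'e')
j=9 s[j]='a': k: 1→0; π[9]=0 (border '')
j=10 s[j]='a': π[10]=0 (border '')
j=11 s[j]='e': π[11]=1 (border 'e')
j=12 s[j]='d': π[12]=2 (border 'ed')
j=13 s[j]='b': k: 2→0; π[13]=0 (border '')
j=14 s[j]='a': π[14]=0 (border '')
j=15 s[j]='e': π[15]=1 (border 'e')
j=16 s[j]='d': π[16]=2 (border 'ed')
j=17 s[j]='b': k: 2→0; π[17]=0 (border '')
j=18 s[j]='a': π[18]=0 (border '')
j=19 s[j]='d': π[19]=0 (border '')
j=20 s[j]='c': π[20]=0 (border '')
j=21 s[j]='b': π[21]=0 (border '')
j=22 s[j]='a': π[22]=0 (border '')
j=23 s[j]='d': π[23]=0 (border '')
j=24 s[j]='e': π[24]=1 (border 'e')
j=25 s[j]='b': k: 1→0; π[25]=0 (border '')
j=26 s[j]='c': π[26]=0 (border '')
j=27 s[j]='d': π[27]=0 (border '')
j=28 s[j]='e': π[28]=1 (border 'e')
j=29 s[j]='c': k: 1→0; π[29]=0 (border '')

[0, 0, 0, 0, 0, 0, 0, 0, 1, 0, 0, 1, 2, 0, 0, 1, 2, 0, 0, 0, 0, 0, 0, 0, 1, 0, 0, 0, 1, 0]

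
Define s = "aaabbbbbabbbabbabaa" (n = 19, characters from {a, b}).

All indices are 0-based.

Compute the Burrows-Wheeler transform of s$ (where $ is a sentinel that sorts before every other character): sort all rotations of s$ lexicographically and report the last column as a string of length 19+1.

aab$abbbaabbbabbabba

rank  rotation              last
    0  $aaabbbbbabbbabbabaa  a
    1  a$aaabbbbbabbbabbaba  a
    2  aa$aaabbbbbabbbabbab  b
    3  aaabbbbbabbbabbabaa$  $
    4  aabbbbbabbbabbabaa$a  a
    5  abaa$aaabbbbbabbbabb  b
    6  abbabaa$aaabbbbbabbb  b
    7  abbbabbabaa$aaabbbbb  b
    8  abbbbbabbbabbabaa$aa  a
    9  baa$aaabbbbbabbbabba  a
   10  babaa$aaabbbbbabbbab  b
   11  babbabaa$aaabbbbbabb  b
   12  babbbabbabaa$aaabbbb  b
   13  bbabaa$aaabbbbbabbba  a
   14  bbabbabaa$aaabbbbbab  b
   15  bbabbbabbabaa$aaabbb  b
   16  bbbabbabaa$aaabbbbba  a
   17  bbbabbbabbabaa$aaabb  b
   18  bbbbabbbabbabaa$aaab  b
   19  bbbbbabbbabbabaa$aaa  a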